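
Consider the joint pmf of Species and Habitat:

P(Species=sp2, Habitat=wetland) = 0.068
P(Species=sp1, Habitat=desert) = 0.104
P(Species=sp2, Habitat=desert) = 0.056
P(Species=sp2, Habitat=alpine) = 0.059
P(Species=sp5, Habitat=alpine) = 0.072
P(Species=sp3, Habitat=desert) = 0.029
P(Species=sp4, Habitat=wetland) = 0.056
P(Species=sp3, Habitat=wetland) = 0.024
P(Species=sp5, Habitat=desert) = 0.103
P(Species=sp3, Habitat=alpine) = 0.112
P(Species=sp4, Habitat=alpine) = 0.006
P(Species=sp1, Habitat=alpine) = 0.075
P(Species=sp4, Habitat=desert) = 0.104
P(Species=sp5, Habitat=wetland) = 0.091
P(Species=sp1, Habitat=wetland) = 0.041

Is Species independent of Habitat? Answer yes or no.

no

P(Species=sp3) = 0.165 and P(Habitat=alpine) = 0.324, so their product is 0.05346, but P(Species=sp3, Habitat=alpine) = 0.112. Since these differ, Species and Habitat are not independent.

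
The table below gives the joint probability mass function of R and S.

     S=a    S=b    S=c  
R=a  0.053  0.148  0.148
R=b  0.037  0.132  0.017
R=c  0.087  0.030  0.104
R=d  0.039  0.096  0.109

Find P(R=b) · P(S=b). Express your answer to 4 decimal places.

P(R=b) = 0.037 + 0.132 + 0.017 = 0.186.
P(S=b) = 0.148 + 0.132 + 0.030 + 0.096 = 0.406.
Product: 0.186 × 0.406 = 0.0755.

0.0755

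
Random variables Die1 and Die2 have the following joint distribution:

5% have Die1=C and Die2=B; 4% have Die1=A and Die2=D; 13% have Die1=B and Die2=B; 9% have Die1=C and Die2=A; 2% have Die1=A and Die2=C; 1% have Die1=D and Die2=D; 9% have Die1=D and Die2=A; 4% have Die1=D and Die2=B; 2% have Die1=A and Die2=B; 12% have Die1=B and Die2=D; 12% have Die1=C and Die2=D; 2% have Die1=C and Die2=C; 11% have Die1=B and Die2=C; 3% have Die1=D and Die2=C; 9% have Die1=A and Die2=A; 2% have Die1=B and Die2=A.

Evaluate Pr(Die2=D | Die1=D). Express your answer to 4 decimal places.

0.0588

P(Die1=D) = 0.09 + 0.04 + 0.03 + 0.01 = 0.17.
P(Die2=D | Die1=D) = 0.01/0.17 = 0.0588.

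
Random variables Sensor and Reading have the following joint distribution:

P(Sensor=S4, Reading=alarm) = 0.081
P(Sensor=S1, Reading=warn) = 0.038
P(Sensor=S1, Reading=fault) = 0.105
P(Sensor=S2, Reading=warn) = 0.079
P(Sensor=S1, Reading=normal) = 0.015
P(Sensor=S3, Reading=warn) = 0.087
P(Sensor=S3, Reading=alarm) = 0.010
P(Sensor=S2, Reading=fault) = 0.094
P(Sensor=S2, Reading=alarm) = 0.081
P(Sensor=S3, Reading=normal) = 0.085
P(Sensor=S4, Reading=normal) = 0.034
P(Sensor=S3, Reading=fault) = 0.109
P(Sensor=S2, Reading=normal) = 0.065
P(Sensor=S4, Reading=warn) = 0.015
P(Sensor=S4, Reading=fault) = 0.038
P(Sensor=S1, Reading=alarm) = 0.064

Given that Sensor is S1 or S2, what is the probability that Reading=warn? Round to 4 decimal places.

0.2163

P(Sensor=S1) = 0.015 + 0.038 + 0.064 + 0.105 = 0.222.
P(Sensor=S2) = 0.065 + 0.079 + 0.081 + 0.094 = 0.319.
P(Sensor ∈ {S1, S2}) = 0.222 + 0.319 = 0.541; P(Reading=warn, Sensor ∈ {S1, S2}) = 0.038 + 0.079 = 0.117.
P(Reading=warn | Sensor ∈ {S1, S2}) = 0.117/0.541 = 0.2163.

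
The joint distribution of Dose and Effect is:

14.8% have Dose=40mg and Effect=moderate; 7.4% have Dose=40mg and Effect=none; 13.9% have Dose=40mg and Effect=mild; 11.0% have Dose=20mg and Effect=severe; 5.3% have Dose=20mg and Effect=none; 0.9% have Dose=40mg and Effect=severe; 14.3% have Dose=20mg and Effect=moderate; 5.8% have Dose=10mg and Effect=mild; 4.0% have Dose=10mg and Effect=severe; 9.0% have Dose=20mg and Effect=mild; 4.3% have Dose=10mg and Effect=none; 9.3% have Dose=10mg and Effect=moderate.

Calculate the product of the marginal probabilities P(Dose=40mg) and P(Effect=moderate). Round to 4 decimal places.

0.1421

P(Dose=40mg) = 0.074 + 0.139 + 0.148 + 0.009 = 0.370.
P(Effect=moderate) = 0.093 + 0.143 + 0.148 = 0.384.
Product: 0.370 × 0.384 = 0.1421.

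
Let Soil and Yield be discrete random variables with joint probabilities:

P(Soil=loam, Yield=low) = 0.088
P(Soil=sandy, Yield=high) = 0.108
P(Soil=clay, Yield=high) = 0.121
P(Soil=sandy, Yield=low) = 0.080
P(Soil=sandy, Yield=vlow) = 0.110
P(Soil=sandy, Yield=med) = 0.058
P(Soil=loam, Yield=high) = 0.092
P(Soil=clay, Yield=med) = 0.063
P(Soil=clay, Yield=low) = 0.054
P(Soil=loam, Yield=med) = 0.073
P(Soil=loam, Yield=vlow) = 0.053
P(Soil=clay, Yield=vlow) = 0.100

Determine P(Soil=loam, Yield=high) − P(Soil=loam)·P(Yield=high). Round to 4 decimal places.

P(Soil=loam) = 0.053 + 0.088 + 0.073 + 0.092 = 0.306.
P(Yield=high) = 0.108 + 0.092 + 0.121 = 0.321.
P(Soil=loam, Yield=high) − P(Soil=loam)P(Yield=high) = 0.092 − 0.306×0.321 = -0.0062.

-0.0062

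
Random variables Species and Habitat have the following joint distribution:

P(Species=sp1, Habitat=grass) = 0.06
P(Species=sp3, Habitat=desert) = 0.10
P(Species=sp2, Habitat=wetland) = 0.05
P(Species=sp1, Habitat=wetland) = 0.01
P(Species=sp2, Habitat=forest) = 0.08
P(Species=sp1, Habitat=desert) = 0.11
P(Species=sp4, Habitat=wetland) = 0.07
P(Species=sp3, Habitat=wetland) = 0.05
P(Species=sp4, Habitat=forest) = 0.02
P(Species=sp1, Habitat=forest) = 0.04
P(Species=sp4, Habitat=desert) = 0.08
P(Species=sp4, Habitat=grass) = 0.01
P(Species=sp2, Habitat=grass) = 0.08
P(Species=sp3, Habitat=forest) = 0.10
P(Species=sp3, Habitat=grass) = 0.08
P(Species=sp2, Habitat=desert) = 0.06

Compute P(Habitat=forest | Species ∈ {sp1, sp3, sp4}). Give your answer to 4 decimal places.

0.2192

P(Species=sp1) = 0.04 + 0.06 + 0.01 + 0.11 = 0.22.
P(Species=sp3) = 0.10 + 0.08 + 0.05 + 0.10 = 0.33.
P(Species=sp4) = 0.02 + 0.01 + 0.07 + 0.08 = 0.18.
P(Species ∈ {sp1, sp3, sp4}) = 0.22 + 0.33 + 0.18 = 0.73; P(Habitat=forest, Species ∈ {sp1, sp3, sp4}) = 0.04 + 0.10 + 0.02 = 0.16.
P(Habitat=forest | Species ∈ {sp1, sp3, sp4}) = 0.16/0.73 = 0.2192.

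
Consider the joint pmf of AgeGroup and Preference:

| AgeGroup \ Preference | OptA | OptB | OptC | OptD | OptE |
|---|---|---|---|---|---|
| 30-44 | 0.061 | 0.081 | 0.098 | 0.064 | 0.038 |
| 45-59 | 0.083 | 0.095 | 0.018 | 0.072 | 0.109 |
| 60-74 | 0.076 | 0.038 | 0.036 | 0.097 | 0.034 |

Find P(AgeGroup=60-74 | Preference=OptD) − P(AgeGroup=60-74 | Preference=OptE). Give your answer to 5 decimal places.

P(Preference=OptD) = 0.064 + 0.072 + 0.097 = 0.233; P(AgeGroup=60-74 | Preference=OptD) = 0.097/0.233 = 0.416309.
P(Preference=OptE) = 0.038 + 0.109 + 0.034 = 0.181; P(AgeGroup=60-74 | Preference=OptE) = 0.034/0.181 = 0.187845.
Difference = 0.22846.

0.22846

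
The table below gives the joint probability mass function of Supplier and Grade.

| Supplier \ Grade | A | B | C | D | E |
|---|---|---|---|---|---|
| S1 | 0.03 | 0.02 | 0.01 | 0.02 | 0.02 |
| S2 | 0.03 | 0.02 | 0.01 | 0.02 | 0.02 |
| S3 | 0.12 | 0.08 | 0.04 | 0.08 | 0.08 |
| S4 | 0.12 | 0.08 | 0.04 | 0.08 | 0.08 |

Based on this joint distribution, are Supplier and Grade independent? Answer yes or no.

Every cell satisfies P(Supplier,Grade) = P(Supplier)·P(Grade). For instance P(Supplier=S4) = 0.40, P(Grade=A) = 0.30, and 0.40×0.30 = 0.12 matches the joint entry. So Supplier and Grade are independent.

yes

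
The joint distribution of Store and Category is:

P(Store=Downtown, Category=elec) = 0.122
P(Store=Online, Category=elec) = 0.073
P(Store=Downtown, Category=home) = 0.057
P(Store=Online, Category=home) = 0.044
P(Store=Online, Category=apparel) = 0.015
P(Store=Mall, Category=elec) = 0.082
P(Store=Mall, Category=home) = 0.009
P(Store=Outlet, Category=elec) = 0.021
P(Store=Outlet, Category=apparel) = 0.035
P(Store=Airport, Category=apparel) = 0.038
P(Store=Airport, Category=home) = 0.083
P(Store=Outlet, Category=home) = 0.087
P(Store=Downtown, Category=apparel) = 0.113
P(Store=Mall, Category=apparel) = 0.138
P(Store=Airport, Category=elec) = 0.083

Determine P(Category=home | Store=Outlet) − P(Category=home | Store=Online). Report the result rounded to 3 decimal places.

0.275

P(Store=Outlet) = 0.035 + 0.021 + 0.087 = 0.143; P(Category=home | Store=Outlet) = 0.087/0.143 = 0.6084.
P(Store=Online) = 0.015 + 0.073 + 0.044 = 0.132; P(Category=home | Store=Online) = 0.044/0.132 = 0.3333.
Difference = 0.275.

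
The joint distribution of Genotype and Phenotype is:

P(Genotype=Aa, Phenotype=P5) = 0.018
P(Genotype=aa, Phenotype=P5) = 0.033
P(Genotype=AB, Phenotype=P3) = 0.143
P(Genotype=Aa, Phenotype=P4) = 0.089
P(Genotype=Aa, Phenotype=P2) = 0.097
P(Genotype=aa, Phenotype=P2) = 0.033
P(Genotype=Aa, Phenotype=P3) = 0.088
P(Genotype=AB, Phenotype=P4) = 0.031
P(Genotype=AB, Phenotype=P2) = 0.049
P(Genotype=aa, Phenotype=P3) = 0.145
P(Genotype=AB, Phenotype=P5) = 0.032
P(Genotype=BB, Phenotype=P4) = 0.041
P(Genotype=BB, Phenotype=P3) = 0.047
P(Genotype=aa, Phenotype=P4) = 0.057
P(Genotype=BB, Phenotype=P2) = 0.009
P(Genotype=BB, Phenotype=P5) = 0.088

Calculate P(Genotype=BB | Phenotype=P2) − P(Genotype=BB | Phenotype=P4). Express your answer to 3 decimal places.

-0.140

P(Phenotype=P2) = 0.097 + 0.033 + 0.049 + 0.009 = 0.188; P(Genotype=BB | Phenotype=P2) = 0.009/0.188 = 0.0479.
P(Phenotype=P4) = 0.089 + 0.057 + 0.031 + 0.041 = 0.218; P(Genotype=BB | Phenotype=P4) = 0.041/0.218 = 0.1881.
Difference = -0.140.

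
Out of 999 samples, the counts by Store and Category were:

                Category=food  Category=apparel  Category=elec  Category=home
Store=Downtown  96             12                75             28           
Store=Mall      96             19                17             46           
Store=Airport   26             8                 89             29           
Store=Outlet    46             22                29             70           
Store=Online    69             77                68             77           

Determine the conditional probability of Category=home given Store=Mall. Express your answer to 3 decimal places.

0.258

Total with Store=Mall: 96 + 19 + 17 + 46 = 178.
P(Category=home | Store=Mall) = 46/178 = 0.258.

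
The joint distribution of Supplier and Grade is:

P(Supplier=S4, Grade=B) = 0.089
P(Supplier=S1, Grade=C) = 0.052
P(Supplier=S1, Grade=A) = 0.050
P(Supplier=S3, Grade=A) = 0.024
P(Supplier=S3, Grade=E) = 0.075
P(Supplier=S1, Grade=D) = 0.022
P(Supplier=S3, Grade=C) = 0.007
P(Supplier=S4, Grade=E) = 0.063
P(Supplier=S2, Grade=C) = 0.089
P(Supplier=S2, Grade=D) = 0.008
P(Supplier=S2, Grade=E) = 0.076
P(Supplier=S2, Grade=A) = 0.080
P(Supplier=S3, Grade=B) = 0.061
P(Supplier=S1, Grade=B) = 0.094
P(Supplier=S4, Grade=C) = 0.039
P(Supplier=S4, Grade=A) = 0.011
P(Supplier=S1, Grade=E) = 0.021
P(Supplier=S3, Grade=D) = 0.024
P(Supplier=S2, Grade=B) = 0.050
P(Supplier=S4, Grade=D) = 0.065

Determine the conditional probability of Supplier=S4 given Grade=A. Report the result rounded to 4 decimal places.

0.0667

P(Grade=A) = 0.050 + 0.080 + 0.024 + 0.011 = 0.165.
P(Supplier=S4 | Grade=A) = 0.011/0.165 = 0.0667.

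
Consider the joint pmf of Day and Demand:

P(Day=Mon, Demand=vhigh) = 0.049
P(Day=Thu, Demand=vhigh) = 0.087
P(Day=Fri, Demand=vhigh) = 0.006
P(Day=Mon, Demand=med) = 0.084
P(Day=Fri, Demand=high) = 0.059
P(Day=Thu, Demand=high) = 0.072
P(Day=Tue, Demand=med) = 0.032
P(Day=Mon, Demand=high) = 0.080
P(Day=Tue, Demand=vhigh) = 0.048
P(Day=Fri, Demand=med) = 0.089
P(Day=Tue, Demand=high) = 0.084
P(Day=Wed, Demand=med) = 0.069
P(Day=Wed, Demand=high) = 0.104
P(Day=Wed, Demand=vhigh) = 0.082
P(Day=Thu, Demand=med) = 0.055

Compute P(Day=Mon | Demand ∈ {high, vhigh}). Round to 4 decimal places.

0.1923

P(Demand=high) = 0.080 + 0.084 + 0.104 + 0.072 + 0.059 = 0.399.
P(Demand=vhigh) = 0.049 + 0.048 + 0.082 + 0.087 + 0.006 = 0.272.
P(Demand ∈ {high, vhigh}) = 0.399 + 0.272 = 0.671; P(Day=Mon, Demand ∈ {high, vhigh}) = 0.080 + 0.049 = 0.129.
P(Day=Mon | Demand ∈ {high, vhigh}) = 0.129/0.671 = 0.1923.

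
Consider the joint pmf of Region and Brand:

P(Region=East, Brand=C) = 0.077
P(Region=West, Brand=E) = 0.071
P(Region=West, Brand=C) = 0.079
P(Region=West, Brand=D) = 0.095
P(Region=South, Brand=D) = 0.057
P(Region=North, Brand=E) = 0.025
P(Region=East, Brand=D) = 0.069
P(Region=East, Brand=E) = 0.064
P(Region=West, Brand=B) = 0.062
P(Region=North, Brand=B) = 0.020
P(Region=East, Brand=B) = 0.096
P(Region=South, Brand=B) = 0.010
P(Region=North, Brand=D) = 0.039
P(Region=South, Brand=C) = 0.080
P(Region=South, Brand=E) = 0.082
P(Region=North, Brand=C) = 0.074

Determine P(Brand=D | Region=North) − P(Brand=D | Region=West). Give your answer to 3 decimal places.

-0.063

P(Region=North) = 0.020 + 0.074 + 0.039 + 0.025 = 0.158; P(Brand=D | Region=North) = 0.039/0.158 = 0.2468.
P(Region=West) = 0.062 + 0.079 + 0.095 + 0.071 = 0.307; P(Brand=D | Region=West) = 0.095/0.307 = 0.3094.
Difference = -0.063.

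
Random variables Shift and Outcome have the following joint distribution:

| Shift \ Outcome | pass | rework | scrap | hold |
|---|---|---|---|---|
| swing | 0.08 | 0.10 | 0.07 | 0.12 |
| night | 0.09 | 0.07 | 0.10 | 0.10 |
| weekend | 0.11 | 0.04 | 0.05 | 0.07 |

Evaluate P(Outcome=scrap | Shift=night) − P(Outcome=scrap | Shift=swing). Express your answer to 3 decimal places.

0.089

P(Shift=night) = 0.09 + 0.07 + 0.10 + 0.10 = 0.36; P(Outcome=scrap | Shift=night) = 0.10/0.36 = 0.2778.
P(Shift=swing) = 0.08 + 0.10 + 0.07 + 0.12 = 0.37; P(Outcome=scrap | Shift=swing) = 0.07/0.37 = 0.1892.
Difference = 0.089.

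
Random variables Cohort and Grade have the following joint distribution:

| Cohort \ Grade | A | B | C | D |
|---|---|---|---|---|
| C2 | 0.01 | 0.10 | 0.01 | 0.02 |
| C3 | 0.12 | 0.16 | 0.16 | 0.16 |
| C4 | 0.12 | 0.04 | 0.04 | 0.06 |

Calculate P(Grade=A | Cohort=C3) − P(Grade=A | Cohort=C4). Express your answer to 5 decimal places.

P(Cohort=C3) = 0.12 + 0.16 + 0.16 + 0.16 = 0.60; P(Grade=A | Cohort=C3) = 0.12/0.60 = 0.200000.
P(Cohort=C4) = 0.12 + 0.04 + 0.04 + 0.06 = 0.26; P(Grade=A | Cohort=C4) = 0.12/0.26 = 0.461538.
Difference = -0.26154.

-0.26154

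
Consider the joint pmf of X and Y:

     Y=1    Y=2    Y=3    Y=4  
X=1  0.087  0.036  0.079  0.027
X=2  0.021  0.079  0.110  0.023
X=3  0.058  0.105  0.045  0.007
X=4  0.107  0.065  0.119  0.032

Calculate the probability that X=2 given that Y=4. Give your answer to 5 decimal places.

0.25843

P(Y=4) = 0.027 + 0.023 + 0.007 + 0.032 = 0.089.
P(X=2 | Y=4) = 0.023/0.089 = 0.25843.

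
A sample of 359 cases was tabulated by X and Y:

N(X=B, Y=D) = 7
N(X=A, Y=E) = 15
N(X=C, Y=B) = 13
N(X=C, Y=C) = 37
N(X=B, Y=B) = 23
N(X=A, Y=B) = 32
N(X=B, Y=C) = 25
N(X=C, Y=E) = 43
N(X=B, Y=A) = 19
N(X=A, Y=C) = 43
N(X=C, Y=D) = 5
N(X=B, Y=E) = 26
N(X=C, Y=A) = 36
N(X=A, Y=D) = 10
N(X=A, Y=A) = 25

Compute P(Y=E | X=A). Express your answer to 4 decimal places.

0.1200

Total with X=A: 25 + 32 + 43 + 10 + 15 = 125.
P(Y=E | X=A) = 15/125 = 0.1200.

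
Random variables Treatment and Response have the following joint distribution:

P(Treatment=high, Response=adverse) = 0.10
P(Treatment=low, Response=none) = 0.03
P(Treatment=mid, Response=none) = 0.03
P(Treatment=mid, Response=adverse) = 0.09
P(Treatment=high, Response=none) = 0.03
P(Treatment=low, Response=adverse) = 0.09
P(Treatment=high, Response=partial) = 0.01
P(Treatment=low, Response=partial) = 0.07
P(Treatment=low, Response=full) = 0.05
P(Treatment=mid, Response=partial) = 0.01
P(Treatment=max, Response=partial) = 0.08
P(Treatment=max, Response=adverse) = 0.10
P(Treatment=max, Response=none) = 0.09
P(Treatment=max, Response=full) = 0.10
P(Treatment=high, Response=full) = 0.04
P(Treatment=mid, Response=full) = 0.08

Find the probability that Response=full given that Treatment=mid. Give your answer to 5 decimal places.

P(Treatment=mid) = 0.03 + 0.01 + 0.08 + 0.09 = 0.21.
P(Response=full | Treatment=mid) = 0.08/0.21 = 0.38095.

0.38095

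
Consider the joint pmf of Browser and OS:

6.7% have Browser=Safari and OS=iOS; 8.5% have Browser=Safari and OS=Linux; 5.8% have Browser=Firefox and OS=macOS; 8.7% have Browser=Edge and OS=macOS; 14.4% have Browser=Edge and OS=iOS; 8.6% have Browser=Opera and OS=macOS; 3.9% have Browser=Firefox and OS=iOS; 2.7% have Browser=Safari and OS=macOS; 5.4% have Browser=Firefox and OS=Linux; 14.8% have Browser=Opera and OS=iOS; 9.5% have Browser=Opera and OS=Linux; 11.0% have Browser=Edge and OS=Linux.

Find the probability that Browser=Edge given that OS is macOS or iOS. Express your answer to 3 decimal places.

P(OS=macOS) = 0.058 + 0.027 + 0.087 + 0.086 = 0.258.
P(OS=iOS) = 0.039 + 0.067 + 0.144 + 0.148 = 0.398.
P(OS ∈ {macOS, iOS}) = 0.258 + 0.398 = 0.656; P(Browser=Edge, OS ∈ {macOS, iOS}) = 0.087 + 0.144 = 0.231.
P(Browser=Edge | OS ∈ {macOS, iOS}) = 0.231/0.656 = 0.352.

0.352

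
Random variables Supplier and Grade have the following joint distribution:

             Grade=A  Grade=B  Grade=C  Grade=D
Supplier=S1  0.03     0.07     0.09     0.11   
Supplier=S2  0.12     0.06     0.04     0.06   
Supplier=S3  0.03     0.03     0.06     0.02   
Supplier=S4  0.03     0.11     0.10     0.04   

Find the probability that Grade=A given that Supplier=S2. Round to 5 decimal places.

0.42857

P(Supplier=S2) = 0.12 + 0.06 + 0.04 + 0.06 = 0.28.
P(Grade=A | Supplier=S2) = 0.12/0.28 = 0.42857.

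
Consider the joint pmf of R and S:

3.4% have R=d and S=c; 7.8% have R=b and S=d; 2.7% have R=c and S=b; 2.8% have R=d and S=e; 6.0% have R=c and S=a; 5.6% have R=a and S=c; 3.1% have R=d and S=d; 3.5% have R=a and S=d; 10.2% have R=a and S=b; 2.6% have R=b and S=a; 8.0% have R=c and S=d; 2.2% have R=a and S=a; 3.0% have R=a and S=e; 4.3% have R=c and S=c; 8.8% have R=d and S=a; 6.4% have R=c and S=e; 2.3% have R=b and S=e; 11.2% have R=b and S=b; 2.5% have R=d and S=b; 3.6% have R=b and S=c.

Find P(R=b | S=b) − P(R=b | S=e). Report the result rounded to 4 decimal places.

P(S=b) = 0.102 + 0.112 + 0.027 + 0.025 = 0.266; P(R=b | S=b) = 0.112/0.266 = 0.42105.
P(S=e) = 0.030 + 0.023 + 0.064 + 0.028 = 0.145; P(R=b | S=e) = 0.023/0.145 = 0.15862.
Difference = 0.2624.

0.2624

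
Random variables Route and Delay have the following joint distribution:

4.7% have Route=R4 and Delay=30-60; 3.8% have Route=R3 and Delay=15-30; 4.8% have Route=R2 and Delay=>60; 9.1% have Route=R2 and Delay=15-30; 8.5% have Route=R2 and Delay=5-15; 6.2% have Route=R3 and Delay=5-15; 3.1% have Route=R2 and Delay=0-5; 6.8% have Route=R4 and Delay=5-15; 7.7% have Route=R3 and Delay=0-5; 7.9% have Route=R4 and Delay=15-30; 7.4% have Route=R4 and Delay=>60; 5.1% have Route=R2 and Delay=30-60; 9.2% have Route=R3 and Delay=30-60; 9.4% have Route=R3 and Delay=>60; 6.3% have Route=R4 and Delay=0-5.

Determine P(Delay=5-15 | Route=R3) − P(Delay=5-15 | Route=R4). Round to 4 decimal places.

P(Route=R3) = 0.077 + 0.062 + 0.038 + 0.092 + 0.094 = 0.363; P(Delay=5-15 | Route=R3) = 0.062/0.363 = 0.17080.
P(Route=R4) = 0.063 + 0.068 + 0.079 + 0.047 + 0.074 = 0.331; P(Delay=5-15 | Route=R4) = 0.068/0.331 = 0.20544.
Difference = -0.0346.

-0.0346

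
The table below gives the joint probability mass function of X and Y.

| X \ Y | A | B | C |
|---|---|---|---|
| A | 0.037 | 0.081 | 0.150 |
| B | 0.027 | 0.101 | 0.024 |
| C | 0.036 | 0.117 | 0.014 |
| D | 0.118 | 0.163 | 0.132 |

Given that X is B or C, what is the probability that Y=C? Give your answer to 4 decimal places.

P(X=B) = 0.027 + 0.101 + 0.024 = 0.152.
P(X=C) = 0.036 + 0.117 + 0.014 = 0.167.
P(X ∈ {B, C}) = 0.152 + 0.167 = 0.319; P(Y=C, X ∈ {B, C}) = 0.024 + 0.014 = 0.038.
P(Y=C | X ∈ {B, C}) = 0.038/0.319 = 0.1191.

0.1191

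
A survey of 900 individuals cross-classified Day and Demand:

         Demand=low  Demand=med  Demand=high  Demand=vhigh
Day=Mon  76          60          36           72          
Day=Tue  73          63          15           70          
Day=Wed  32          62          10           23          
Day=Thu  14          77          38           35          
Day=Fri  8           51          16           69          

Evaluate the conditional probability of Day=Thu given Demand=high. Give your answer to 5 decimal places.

Total with Demand=high: 36 + 15 + 10 + 38 + 16 = 115.
P(Day=Thu | Demand=high) = 38/115 = 0.33043.

0.33043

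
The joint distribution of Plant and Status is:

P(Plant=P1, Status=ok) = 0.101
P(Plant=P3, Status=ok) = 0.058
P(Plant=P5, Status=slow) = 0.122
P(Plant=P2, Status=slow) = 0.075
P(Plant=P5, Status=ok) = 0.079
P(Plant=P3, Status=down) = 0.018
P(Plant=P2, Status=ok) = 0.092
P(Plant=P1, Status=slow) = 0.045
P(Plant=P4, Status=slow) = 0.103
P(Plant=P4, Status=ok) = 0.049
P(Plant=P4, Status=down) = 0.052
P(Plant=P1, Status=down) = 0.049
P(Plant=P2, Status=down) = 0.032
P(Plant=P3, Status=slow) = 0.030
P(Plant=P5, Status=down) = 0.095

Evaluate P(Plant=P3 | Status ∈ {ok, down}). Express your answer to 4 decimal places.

0.1216

P(Status=ok) = 0.101 + 0.092 + 0.058 + 0.049 + 0.079 = 0.379.
P(Status=down) = 0.049 + 0.032 + 0.018 + 0.052 + 0.095 = 0.246.
P(Status ∈ {ok, down}) = 0.379 + 0.246 = 0.625; P(Plant=P3, Status ∈ {ok, down}) = 0.058 + 0.018 = 0.076.
P(Plant=P3 | Status ∈ {ok, down}) = 0.076/0.625 = 0.1216.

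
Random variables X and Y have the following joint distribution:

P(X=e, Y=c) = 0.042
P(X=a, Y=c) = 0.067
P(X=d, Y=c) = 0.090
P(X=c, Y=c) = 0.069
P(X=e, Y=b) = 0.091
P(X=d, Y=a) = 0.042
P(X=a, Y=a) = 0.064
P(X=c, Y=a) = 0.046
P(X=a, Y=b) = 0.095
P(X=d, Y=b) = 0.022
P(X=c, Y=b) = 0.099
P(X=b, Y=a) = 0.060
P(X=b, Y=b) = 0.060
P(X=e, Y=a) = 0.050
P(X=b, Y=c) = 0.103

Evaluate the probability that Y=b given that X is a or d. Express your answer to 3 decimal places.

0.308

P(X=a) = 0.064 + 0.095 + 0.067 = 0.226.
P(X=d) = 0.042 + 0.022 + 0.090 = 0.154.
P(X ∈ {a, d}) = 0.226 + 0.154 = 0.380; P(Y=b, X ∈ {a, d}) = 0.095 + 0.022 = 0.117.
P(Y=b | X ∈ {a, d}) = 0.117/0.380 = 0.308.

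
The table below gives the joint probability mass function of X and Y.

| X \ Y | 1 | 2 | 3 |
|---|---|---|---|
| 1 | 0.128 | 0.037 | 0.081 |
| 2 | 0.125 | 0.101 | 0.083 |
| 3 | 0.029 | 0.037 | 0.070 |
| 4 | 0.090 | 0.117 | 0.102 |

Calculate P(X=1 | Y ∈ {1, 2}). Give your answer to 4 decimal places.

0.2485

P(Y=1) = 0.128 + 0.125 + 0.029 + 0.090 = 0.372.
P(Y=2) = 0.037 + 0.101 + 0.037 + 0.117 = 0.292.
P(Y ∈ {1, 2}) = 0.372 + 0.292 = 0.664; P(X=1, Y ∈ {1, 2}) = 0.128 + 0.037 = 0.165.
P(X=1 | Y ∈ {1, 2}) = 0.165/0.664 = 0.2485.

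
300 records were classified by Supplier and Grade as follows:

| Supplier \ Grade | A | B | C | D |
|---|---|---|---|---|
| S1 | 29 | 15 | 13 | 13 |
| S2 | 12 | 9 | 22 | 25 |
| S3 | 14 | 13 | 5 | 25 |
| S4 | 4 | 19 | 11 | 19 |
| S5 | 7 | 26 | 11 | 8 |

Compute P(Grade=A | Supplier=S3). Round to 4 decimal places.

0.2456

Total with Supplier=S3: 14 + 13 + 5 + 25 = 57.
P(Grade=A | Supplier=S3) = 14/57 = 0.2456.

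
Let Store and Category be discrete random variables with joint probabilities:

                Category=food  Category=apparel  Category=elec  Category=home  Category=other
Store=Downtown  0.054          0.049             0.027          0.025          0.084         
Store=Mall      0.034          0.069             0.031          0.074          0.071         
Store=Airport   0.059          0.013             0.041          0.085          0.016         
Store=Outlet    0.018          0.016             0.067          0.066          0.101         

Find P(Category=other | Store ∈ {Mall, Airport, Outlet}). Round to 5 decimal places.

P(Store=Mall) = 0.034 + 0.069 + 0.031 + 0.074 + 0.071 = 0.279.
P(Store=Airport) = 0.059 + 0.013 + 0.041 + 0.085 + 0.016 = 0.214.
P(Store=Outlet) = 0.018 + 0.016 + 0.067 + 0.066 + 0.101 = 0.268.
P(Store ∈ {Mall, Airport, Outlet}) = 0.279 + 0.214 + 0.268 = 0.761; P(Category=other, Store ∈ {Mall, Airport, Outlet}) = 0.071 + 0.016 + 0.101 = 0.188.
P(Category=other | Store ∈ {Mall, Airport, Outlet}) = 0.188/0.761 = 0.24704.

0.24704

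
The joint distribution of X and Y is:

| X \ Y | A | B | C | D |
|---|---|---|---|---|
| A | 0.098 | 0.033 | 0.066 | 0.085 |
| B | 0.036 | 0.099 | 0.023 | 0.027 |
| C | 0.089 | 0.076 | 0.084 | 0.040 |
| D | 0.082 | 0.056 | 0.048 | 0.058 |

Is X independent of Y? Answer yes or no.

no

P(X=B) = 0.185 and P(Y=B) = 0.264, so their product is 0.04884, but P(X=B, Y=B) = 0.099. Since these differ, X and Y are not independent.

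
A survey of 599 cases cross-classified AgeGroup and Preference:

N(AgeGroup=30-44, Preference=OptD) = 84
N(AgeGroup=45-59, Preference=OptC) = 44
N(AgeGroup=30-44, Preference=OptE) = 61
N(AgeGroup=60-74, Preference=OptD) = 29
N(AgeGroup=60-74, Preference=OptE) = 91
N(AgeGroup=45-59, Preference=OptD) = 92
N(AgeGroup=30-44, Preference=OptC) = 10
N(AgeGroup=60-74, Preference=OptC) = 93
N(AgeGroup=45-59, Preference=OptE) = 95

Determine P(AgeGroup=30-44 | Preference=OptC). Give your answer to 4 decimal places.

Total with Preference=OptC: 10 + 44 + 93 = 147.
P(AgeGroup=30-44 | Preference=OptC) = 10/147 = 0.0680.

0.0680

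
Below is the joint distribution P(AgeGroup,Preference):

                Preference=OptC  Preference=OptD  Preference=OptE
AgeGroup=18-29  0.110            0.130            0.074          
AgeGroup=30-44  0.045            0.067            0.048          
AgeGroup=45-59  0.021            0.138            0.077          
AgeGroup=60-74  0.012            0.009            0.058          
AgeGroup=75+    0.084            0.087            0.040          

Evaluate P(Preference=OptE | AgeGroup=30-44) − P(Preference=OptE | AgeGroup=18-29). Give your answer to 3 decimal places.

0.064

P(AgeGroup=30-44) = 0.045 + 0.067 + 0.048 = 0.160; P(Preference=OptE | AgeGroup=30-44) = 0.048/0.160 = 0.3000.
P(AgeGroup=18-29) = 0.110 + 0.130 + 0.074 = 0.314; P(Preference=OptE | AgeGroup=18-29) = 0.074/0.314 = 0.2357.
Difference = 0.064.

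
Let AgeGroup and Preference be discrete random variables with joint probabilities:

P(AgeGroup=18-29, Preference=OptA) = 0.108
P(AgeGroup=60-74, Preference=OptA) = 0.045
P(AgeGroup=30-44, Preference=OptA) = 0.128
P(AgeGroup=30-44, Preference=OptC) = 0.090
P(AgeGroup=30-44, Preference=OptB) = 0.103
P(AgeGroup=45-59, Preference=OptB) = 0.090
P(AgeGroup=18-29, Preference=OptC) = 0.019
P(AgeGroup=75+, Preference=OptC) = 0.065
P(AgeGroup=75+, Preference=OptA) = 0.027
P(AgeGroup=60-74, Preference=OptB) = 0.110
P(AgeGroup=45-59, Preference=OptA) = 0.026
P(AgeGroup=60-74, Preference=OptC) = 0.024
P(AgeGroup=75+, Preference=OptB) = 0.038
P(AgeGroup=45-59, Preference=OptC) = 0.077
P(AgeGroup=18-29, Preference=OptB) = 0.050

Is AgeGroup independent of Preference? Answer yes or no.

no

P(AgeGroup=18-29) = 0.177 and P(Preference=OptA) = 0.334, so their product is 0.05912, but P(AgeGroup=18-29, Preference=OptA) = 0.108. Since these differ, AgeGroup and Preference are not independent.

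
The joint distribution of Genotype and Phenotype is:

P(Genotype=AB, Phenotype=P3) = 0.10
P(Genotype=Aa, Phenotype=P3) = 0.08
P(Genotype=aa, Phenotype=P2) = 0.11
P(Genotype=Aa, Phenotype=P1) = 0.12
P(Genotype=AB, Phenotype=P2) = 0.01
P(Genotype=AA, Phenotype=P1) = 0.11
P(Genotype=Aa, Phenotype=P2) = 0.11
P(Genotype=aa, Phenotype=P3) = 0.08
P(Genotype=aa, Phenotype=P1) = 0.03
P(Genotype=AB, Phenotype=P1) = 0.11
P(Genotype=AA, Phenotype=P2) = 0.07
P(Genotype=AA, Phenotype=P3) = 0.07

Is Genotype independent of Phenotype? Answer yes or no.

P(Genotype=AB) = 0.22 and P(Phenotype=P2) = 0.30, so their product is 0.0660, but P(Genotype=AB, Phenotype=P2) = 0.01. Since these differ, Genotype and Phenotype are not independent.

no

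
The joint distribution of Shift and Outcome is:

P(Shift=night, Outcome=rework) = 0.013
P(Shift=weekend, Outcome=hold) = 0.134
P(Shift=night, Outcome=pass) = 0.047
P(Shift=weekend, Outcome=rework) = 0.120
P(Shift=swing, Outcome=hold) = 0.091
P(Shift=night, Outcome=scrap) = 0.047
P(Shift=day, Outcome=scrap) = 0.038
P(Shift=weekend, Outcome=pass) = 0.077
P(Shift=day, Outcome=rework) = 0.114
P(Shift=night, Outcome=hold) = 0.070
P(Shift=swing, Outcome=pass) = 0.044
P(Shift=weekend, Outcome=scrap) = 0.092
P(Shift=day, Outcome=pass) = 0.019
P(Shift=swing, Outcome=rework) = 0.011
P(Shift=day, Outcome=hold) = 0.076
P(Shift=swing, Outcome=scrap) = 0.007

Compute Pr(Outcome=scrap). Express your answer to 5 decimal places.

0.18400

P(Outcome=scrap) = 0.038 + 0.007 + 0.047 + 0.092 = 0.184.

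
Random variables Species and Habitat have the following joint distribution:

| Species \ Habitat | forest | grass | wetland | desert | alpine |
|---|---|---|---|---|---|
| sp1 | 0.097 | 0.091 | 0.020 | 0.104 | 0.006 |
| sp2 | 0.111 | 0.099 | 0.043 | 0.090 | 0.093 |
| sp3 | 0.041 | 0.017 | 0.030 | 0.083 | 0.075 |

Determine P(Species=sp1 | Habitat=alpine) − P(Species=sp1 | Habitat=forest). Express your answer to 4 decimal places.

-0.3551

P(Habitat=alpine) = 0.006 + 0.093 + 0.075 = 0.174; P(Species=sp1 | Habitat=alpine) = 0.006/0.174 = 0.03448.
P(Habitat=forest) = 0.097 + 0.111 + 0.041 = 0.249; P(Species=sp1 | Habitat=forest) = 0.097/0.249 = 0.38956.
Difference = -0.3551.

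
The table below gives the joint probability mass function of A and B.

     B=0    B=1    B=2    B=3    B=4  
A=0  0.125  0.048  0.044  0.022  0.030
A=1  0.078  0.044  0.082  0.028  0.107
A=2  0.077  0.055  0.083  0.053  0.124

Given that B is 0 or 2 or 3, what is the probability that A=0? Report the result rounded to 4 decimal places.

0.3226

P(B=0) = 0.125 + 0.078 + 0.077 = 0.280.
P(B=2) = 0.044 + 0.082 + 0.083 = 0.209.
P(B=3) = 0.022 + 0.028 + 0.053 = 0.103.
P(B ∈ {0, 2, 3}) = 0.280 + 0.209 + 0.103 = 0.592; P(A=0, B ∈ {0, 2, 3}) = 0.125 + 0.044 + 0.022 = 0.191.
P(A=0 | B ∈ {0, 2, 3}) = 0.191/0.592 = 0.3226.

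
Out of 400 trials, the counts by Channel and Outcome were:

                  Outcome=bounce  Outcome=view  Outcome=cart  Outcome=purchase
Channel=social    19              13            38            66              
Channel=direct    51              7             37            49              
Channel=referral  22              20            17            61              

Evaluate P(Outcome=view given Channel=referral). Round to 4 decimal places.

0.1667

Total with Channel=referral: 22 + 20 + 17 + 61 = 120.
P(Outcome=view | Channel=referral) = 20/120 = 0.1667.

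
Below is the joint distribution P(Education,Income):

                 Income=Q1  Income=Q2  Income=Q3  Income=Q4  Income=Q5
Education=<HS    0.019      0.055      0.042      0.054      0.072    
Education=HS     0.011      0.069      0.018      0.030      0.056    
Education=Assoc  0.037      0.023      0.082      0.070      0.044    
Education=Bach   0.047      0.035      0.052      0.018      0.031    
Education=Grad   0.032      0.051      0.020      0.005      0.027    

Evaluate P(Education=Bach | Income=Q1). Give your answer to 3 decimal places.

P(Income=Q1) = 0.019 + 0.011 + 0.037 + 0.047 + 0.032 = 0.146.
P(Education=Bach | Income=Q1) = 0.047/0.146 = 0.322.

0.322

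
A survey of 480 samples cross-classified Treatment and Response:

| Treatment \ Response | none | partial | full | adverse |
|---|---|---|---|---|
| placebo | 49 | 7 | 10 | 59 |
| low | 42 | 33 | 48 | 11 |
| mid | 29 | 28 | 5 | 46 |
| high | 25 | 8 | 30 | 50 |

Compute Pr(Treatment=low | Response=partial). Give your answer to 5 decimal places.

0.43421

Total with Response=partial: 7 + 33 + 28 + 8 = 76.
P(Treatment=low | Response=partial) = 33/76 = 0.43421.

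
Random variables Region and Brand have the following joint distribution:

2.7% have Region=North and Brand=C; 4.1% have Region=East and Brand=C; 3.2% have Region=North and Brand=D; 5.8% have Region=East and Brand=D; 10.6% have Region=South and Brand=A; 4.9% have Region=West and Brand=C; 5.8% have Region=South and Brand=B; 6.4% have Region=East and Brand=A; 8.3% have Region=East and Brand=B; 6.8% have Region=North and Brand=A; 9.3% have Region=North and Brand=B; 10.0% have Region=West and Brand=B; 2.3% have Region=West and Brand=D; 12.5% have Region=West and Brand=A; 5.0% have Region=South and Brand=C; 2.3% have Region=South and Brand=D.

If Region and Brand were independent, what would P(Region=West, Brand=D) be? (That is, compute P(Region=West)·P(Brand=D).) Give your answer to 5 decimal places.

P(Region=West) = 0.125 + 0.100 + 0.049 + 0.023 = 0.297.
P(Brand=D) = 0.032 + 0.023 + 0.058 + 0.023 = 0.136.
Product: 0.297 × 0.136 = 0.04039.

0.04039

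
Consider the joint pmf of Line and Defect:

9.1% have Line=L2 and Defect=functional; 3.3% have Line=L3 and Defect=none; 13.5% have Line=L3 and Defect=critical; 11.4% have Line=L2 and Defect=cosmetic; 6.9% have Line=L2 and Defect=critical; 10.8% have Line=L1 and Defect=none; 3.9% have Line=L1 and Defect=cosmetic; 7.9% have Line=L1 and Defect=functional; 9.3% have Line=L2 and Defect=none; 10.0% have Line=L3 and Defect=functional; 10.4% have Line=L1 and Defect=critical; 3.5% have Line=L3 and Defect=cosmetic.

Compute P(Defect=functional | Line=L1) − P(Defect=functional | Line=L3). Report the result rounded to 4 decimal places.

P(Line=L1) = 0.108 + 0.039 + 0.079 + 0.104 = 0.330; P(Defect=functional | Line=L1) = 0.079/0.330 = 0.23939.
P(Line=L3) = 0.033 + 0.035 + 0.100 + 0.135 = 0.303; P(Defect=functional | Line=L3) = 0.100/0.303 = 0.33003.
Difference = -0.0906.

-0.0906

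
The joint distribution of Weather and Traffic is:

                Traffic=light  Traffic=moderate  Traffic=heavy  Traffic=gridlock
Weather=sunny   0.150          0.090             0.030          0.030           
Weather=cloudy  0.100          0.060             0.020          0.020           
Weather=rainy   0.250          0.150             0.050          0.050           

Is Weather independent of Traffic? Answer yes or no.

Every cell satisfies P(Weather,Traffic) = P(Weather)·P(Traffic). For instance P(Weather=rainy) = 0.500, P(Traffic=gridlock) = 0.100, and 0.500×0.100 = 0.050 matches the joint entry. So Weather and Traffic are independent.

yes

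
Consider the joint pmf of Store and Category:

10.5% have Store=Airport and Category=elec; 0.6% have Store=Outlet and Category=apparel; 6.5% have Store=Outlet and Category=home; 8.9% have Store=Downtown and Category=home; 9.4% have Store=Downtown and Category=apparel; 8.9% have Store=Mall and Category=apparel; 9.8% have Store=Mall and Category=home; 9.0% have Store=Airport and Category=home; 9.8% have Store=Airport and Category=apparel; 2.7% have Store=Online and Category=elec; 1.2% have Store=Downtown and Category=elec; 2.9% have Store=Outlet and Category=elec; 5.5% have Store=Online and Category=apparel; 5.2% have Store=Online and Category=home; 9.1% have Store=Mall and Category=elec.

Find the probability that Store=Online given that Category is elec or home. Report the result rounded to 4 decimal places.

0.1201

P(Category=elec) = 0.012 + 0.091 + 0.105 + 0.029 + 0.027 = 0.264.
P(Category=home) = 0.089 + 0.098 + 0.090 + 0.065 + 0.052 = 0.394.
P(Category ∈ {elec, home}) = 0.264 + 0.394 = 0.658; P(Store=Online, Category ∈ {elec, home}) = 0.027 + 0.052 = 0.079.
P(Store=Online | Category ∈ {elec, home}) = 0.079/0.658 = 0.1201.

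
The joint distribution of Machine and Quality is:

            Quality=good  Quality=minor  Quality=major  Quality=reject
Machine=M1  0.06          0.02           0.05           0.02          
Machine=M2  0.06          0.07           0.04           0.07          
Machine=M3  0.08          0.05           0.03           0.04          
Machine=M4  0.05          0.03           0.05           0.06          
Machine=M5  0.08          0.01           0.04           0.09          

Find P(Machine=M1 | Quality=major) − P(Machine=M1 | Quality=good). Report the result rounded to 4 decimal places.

P(Quality=major) = 0.05 + 0.04 + 0.03 + 0.05 + 0.04 = 0.21; P(Machine=M1 | Quality=major) = 0.05/0.21 = 0.23810.
P(Quality=good) = 0.06 + 0.06 + 0.08 + 0.05 + 0.08 = 0.33; P(Machine=M1 | Quality=good) = 0.06/0.33 = 0.18182.
Difference = 0.0563.

0.0563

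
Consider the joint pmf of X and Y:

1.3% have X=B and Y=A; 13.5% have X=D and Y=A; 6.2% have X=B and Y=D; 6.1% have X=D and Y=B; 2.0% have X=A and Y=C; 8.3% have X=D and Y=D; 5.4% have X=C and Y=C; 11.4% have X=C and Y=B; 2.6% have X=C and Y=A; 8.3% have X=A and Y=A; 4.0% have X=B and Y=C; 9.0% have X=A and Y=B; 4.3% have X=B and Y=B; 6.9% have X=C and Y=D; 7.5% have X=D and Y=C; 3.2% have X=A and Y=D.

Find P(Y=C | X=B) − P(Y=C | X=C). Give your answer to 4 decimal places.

P(X=B) = 0.013 + 0.043 + 0.040 + 0.062 = 0.158; P(Y=C | X=B) = 0.040/0.158 = 0.25316.
P(X=C) = 0.026 + 0.114 + 0.054 + 0.069 = 0.263; P(Y=C | X=C) = 0.054/0.263 = 0.20532.
Difference = 0.0478.

0.0478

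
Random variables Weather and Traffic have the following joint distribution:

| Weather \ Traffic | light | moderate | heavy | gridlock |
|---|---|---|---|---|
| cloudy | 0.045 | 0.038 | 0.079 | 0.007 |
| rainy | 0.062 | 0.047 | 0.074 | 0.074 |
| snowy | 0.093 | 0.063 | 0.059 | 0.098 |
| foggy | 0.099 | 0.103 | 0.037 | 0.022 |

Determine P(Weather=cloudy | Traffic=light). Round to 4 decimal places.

P(Traffic=light) = 0.045 + 0.062 + 0.093 + 0.099 = 0.299.
P(Weather=cloudy | Traffic=light) = 0.045/0.299 = 0.1505.

0.1505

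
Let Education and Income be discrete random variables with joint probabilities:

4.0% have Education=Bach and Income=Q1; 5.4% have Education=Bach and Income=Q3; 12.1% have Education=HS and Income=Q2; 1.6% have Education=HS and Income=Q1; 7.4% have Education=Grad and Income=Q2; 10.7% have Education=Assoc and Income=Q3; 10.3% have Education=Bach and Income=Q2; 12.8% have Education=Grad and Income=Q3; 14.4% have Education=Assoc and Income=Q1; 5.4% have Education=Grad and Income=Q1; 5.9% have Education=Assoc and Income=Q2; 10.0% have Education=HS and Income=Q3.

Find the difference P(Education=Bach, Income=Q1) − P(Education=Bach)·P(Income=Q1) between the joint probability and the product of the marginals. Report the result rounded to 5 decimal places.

-0.01004

P(Education=Bach) = 0.040 + 0.103 + 0.054 = 0.197.
P(Income=Q1) = 0.016 + 0.144 + 0.040 + 0.054 = 0.254.
P(Education=Bach, Income=Q1) − P(Education=Bach)P(Income=Q1) = 0.040 − 0.197×0.254 = -0.01004.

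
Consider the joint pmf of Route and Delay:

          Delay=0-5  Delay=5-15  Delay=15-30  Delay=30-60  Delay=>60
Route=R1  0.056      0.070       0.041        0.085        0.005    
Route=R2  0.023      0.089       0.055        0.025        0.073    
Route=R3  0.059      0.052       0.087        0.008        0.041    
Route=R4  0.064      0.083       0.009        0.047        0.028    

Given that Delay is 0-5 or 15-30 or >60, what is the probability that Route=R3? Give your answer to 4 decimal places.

P(Delay=0-5) = 0.056 + 0.023 + 0.059 + 0.064 = 0.202.
P(Delay=15-30) = 0.041 + 0.055 + 0.087 + 0.009 = 0.192.
P(Delay=>60) = 0.005 + 0.073 + 0.041 + 0.028 = 0.147.
P(Delay ∈ {0-5, 15-30, >60}) = 0.202 + 0.192 + 0.147 = 0.541; P(Route=R3, Delay ∈ {0-5, 15-30, >60}) = 0.059 + 0.087 + 0.041 = 0.187.
P(Route=R3 | Delay ∈ {0-5, 15-30, >60}) = 0.187/0.541 = 0.3457.

0.3457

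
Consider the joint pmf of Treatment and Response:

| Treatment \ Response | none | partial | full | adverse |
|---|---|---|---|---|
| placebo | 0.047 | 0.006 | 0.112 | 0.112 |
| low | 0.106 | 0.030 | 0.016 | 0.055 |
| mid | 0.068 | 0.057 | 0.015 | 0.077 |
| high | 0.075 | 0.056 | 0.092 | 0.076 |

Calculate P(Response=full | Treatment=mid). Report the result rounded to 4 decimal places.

P(Treatment=mid) = 0.068 + 0.057 + 0.015 + 0.077 = 0.217.
P(Response=full | Treatment=mid) = 0.015/0.217 = 0.0691.

0.0691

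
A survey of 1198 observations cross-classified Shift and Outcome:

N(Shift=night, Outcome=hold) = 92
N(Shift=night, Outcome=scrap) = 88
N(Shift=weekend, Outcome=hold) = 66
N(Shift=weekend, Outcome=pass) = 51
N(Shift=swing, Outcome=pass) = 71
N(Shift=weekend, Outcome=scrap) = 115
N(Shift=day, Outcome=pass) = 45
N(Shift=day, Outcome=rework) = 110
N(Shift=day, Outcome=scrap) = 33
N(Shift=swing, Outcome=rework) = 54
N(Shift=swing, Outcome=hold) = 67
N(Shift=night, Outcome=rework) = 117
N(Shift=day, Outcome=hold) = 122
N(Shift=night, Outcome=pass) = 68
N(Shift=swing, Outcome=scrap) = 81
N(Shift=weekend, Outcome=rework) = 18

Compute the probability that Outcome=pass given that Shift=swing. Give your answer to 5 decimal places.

0.26007

Total with Shift=swing: 71 + 54 + 81 + 67 = 273.
P(Outcome=pass | Shift=swing) = 71/273 = 0.26007.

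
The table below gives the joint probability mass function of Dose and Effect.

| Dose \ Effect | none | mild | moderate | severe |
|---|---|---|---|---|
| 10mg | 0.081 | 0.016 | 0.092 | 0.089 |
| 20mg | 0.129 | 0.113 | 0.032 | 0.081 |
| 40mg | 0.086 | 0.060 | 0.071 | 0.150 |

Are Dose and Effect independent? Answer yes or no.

P(Dose=20mg) = 0.355 and P(Effect=mild) = 0.189, so their product is 0.06710, but P(Dose=20mg, Effect=mild) = 0.113. Since these differ, Dose and Effect are not independent.

no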